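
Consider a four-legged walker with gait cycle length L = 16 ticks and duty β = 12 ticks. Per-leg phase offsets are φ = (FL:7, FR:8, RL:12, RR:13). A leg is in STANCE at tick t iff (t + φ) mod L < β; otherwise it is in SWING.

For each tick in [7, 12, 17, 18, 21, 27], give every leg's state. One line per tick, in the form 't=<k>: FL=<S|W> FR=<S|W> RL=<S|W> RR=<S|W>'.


t=7: phase=(14,15,3,4) vs β=12 → FL=W FR=W RL=S RR=S
t=12: phase=(3,4,8,9) vs β=12 → FL=S FR=S RL=S RR=S
t=17: phase=(8,9,13,14) vs β=12 → FL=S FR=S RL=W RR=W
t=18: phase=(9,10,14,15) vs β=12 → FL=S FR=S RL=W RR=W
t=21: phase=(12,13,1,2) vs β=12 → FL=W FR=W RL=S RR=S
t=27: phase=(2,3,7,8) vs β=12 → FL=S FR=S RL=S RR=S

t=7: FL=W FR=W RL=S RR=S
t=12: FL=S FR=S RL=S RR=S
t=17: FL=S FR=S RL=W RR=W
t=18: FL=S FR=S RL=W RR=W
t=21: FL=W FR=W RL=S RR=S
t=27: FL=S FR=S RL=S RR=S


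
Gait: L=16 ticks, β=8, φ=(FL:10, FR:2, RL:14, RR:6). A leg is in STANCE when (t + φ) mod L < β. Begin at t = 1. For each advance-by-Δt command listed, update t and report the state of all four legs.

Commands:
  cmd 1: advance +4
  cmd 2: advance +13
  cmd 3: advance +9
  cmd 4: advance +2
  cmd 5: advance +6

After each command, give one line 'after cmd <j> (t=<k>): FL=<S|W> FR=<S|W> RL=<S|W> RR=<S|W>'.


start t=1: FL=W FR=S RL=W RR=S
cmd 1: advance +4 → t=5, phase=(15,7,3,11) → FL=W FR=S RL=S RR=W
cmd 2: advance +13 → t=18, phase=(12,4,0,8) → FL=W FR=S RL=S RR=W
cmd 3: advance +9 → t=27, phase=(5,13,9,1) → FL=S FR=W RL=W RR=S
cmd 4: advance +2 → t=29, phase=(7,15,11,3) → FL=S FR=W RL=W RR=S
cmd 5: advance +6 → t=35, phase=(13,5,1,9) → FL=W FR=S RL=S RR=W

after cmd 1 (t=5): FL=W FR=S RL=S RR=W
after cmd 2 (t=18): FL=W FR=S RL=S RR=W
after cmd 3 (t=27): FL=S FR=W RL=W RR=S
after cmd 4 (t=29): FL=S FR=W RL=W RR=S
after cmd 5 (t=35): FL=W FR=S RL=S RR=W


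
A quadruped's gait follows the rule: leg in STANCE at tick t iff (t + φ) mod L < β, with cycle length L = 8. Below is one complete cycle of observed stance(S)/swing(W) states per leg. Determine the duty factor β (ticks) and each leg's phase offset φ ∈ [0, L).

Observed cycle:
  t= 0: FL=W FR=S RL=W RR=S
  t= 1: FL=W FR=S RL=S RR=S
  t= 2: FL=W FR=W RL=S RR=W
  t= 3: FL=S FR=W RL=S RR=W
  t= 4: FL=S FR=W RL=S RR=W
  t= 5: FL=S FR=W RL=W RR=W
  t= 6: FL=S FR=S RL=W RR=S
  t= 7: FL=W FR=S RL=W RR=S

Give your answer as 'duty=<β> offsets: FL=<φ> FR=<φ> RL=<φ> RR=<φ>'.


duty=4 offsets: FL=5 FR=2 RL=7 RR=2

duty β = stance ticks per leg = 4
FL: stance ticks = 4; W→S at t=3 → φ=5
FR: stance ticks = 4; W→S at t=6 → φ=2
RL: stance ticks = 4; W→S at t=1 → φ=7
RR: stance ticks = 4; W→S at t=6 → φ=2


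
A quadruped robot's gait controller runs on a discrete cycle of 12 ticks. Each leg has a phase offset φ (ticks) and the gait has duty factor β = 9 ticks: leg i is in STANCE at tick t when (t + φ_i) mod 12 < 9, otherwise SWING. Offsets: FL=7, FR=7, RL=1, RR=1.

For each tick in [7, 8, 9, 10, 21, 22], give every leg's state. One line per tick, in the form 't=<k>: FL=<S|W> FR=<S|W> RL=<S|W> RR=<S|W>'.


t=7: FL=S FR=S RL=S RR=S
t=8: FL=S FR=S RL=W RR=W
t=9: FL=S FR=S RL=W RR=W
t=10: FL=S FR=S RL=W RR=W
t=21: FL=S FR=S RL=W RR=W
t=22: FL=S FR=S RL=W RR=W

t=7: phase=(2,2,8,8) vs β=9 → FL=S FR=S RL=S RR=S
t=8: phase=(3,3,9,9) vs β=9 → FL=S FR=S RL=W RR=W
t=9: phase=(4,4,10,10) vs β=9 → FL=S FR=S RL=W RR=W
t=10: phase=(5,5,11,11) vs β=9 → FL=S FR=S RL=W RR=W
t=21: phase=(4,4,10,10) vs β=9 → FL=S FR=S RL=W RR=W
t=22: phase=(5,5,11,11) vs β=9 → FL=S FR=S RL=W RR=W


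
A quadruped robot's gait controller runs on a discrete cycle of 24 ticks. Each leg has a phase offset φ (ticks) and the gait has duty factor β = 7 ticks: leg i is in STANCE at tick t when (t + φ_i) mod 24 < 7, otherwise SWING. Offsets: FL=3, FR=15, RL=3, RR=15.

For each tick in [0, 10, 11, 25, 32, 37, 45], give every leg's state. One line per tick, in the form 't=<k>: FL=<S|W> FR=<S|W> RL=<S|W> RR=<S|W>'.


t=0: FL=S FR=W RL=S RR=W
t=10: FL=W FR=S RL=W RR=S
t=11: FL=W FR=S RL=W RR=S
t=25: FL=S FR=W RL=S RR=W
t=32: FL=W FR=W RL=W RR=W
t=37: FL=W FR=S RL=W RR=S
t=45: FL=S FR=W RL=S RR=W

t=0: phase=(3,15,3,15) vs β=7 → FL=S FR=W RL=S RR=W
t=10: phase=(13,1,13,1) vs β=7 → FL=W FR=S RL=W RR=S
t=11: phase=(14,2,14,2) vs β=7 → FL=W FR=S RL=W RR=S
t=25: phase=(4,16,4,16) vs β=7 → FL=S FR=W RL=S RR=W
t=32: phase=(11,23,11,23) vs β=7 → FL=W FR=W RL=W RR=W
t=37: phase=(16,4,16,4) vs β=7 → FL=W FR=S RL=W RR=S
t=45: phase=(0,12,0,12) vs β=7 → FL=S FR=W RL=S RR=W


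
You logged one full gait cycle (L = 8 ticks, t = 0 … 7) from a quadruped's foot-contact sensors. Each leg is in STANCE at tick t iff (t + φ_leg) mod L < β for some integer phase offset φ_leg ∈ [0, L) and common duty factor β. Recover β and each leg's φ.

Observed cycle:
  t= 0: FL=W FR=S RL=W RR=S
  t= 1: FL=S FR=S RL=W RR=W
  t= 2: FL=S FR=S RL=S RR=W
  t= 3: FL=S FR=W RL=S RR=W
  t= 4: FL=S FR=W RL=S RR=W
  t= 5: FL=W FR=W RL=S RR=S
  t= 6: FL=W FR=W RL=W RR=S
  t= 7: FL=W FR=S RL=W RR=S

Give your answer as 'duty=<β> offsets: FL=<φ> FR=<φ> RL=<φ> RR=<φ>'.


duty β = stance ticks per leg = 4
FL: stance ticks = 4; W→S at t=1 → φ=7
FR: stance ticks = 4; W→S at t=7 → φ=1
RL: stance ticks = 4; W→S at t=2 → φ=6
RR: stance ticks = 4; W→S at t=5 → φ=3

duty=4 offsets: FL=7 FR=1 RL=6 RR=3


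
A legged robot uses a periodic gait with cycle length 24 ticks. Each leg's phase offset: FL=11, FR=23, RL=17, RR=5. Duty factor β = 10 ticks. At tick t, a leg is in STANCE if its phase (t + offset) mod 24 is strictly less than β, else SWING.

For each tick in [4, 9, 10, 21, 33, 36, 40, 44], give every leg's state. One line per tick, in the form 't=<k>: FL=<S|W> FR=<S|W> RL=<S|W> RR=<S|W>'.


t=4: phase=(15,3,21,9) vs β=10 → FL=W FR=S RL=W RR=S
t=9: phase=(20,8,2,14) vs β=10 → FL=W FR=S RL=S RR=W
t=10: phase=(21,9,3,15) vs β=10 → FL=W FR=S RL=S RR=W
t=21: phase=(8,20,14,2) vs β=10 → FL=S FR=W RL=W RR=S
t=33: phase=(20,8,2,14) vs β=10 → FL=W FR=S RL=S RR=W
t=36: phase=(23,11,5,17) vs β=10 → FL=W FR=W RL=S RR=W
t=40: phase=(3,15,9,21) vs β=10 → FL=S FR=W RL=S RR=W
t=44: phase=(7,19,13,1) vs β=10 → FL=S FR=W RL=W RR=S

t=4: FL=W FR=S RL=W RR=S
t=9: FL=W FR=S RL=S RR=W
t=10: FL=W FR=S RL=S RR=W
t=21: FL=S FR=W RL=W RR=S
t=33: FL=W FR=S RL=S RR=W
t=36: FL=W FR=W RL=S RR=W
t=40: FL=S FR=W RL=S RR=W
t=44: FL=S FR=W RL=W RR=S


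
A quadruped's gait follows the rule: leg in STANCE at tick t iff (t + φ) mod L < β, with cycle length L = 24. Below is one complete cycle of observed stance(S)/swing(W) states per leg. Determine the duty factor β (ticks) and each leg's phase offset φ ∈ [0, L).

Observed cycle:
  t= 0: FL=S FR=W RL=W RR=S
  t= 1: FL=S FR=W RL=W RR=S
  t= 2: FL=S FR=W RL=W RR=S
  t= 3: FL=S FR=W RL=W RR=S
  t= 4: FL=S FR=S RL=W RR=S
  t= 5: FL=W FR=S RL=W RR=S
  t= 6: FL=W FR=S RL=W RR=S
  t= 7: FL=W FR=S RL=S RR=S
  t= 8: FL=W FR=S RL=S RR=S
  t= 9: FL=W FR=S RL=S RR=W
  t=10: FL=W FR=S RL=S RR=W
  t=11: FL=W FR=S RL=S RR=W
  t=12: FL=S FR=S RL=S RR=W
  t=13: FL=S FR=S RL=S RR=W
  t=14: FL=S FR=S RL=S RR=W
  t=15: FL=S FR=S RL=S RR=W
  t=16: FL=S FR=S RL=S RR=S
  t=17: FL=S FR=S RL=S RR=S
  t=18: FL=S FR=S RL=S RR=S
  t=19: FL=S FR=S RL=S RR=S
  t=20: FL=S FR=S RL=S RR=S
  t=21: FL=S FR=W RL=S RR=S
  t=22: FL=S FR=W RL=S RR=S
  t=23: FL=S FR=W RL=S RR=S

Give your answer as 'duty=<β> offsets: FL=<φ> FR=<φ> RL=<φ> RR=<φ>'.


duty β = stance ticks per leg = 17
FL: stance ticks = 17; W→S at t=12 → φ=12
FR: stance ticks = 17; W→S at t=4 → φ=20
RL: stance ticks = 17; W→S at t=7 → φ=17
RR: stance ticks = 17; W→S at t=16 → φ=8

duty=17 offsets: FL=12 FR=20 RL=17 RR=8


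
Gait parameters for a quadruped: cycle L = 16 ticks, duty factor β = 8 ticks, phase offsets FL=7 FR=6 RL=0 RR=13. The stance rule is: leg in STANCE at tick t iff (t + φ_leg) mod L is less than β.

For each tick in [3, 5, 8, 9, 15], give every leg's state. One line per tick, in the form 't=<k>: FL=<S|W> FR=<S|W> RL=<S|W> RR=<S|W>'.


t=3: phase=(10,9,3,0) vs β=8 → FL=W FR=W RL=S RR=S
t=5: phase=(12,11,5,2) vs β=8 → FL=W FR=W RL=S RR=S
t=8: phase=(15,14,8,5) vs β=8 → FL=W FR=W RL=W RR=S
t=9: phase=(0,15,9,6) vs β=8 → FL=S FR=W RL=W RR=S
t=15: phase=(6,5,15,12) vs β=8 → FL=S FR=S RL=W RR=W

t=3: FL=W FR=W RL=S RR=S
t=5: FL=W FR=W RL=S RR=S
t=8: FL=W FR=W RL=W RR=S
t=9: FL=S FR=W RL=W RR=S
t=15: FL=S FR=S RL=W RR=W


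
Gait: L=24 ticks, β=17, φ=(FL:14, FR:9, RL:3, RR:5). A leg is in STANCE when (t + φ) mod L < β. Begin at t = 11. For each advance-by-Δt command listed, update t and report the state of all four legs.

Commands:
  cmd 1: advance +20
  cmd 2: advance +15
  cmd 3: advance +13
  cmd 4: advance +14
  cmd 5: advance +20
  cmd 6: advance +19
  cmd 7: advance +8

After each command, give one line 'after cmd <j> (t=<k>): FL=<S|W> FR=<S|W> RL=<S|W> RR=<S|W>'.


start t=11: FL=S FR=W RL=S RR=S
cmd 1: advance +20 → t=31, phase=(21,16,10,12) → FL=W FR=S RL=S RR=S
cmd 2: advance +15 → t=46, phase=(12,7,1,3) → FL=S FR=S RL=S RR=S
cmd 3: advance +13 → t=59, phase=(1,20,14,16) → FL=S FR=W RL=S RR=S
cmd 4: advance +14 → t=73, phase=(15,10,4,6) → FL=S FR=S RL=S RR=S
cmd 5: advance +20 → t=93, phase=(11,6,0,2) → FL=S FR=S RL=S RR=S
cmd 6: advance +19 → t=112, phase=(6,1,19,21) → FL=S FR=S RL=W RR=W
cmd 7: advance +8 → t=120, phase=(14,9,3,5) → FL=S FR=S RL=S RR=S

after cmd 1 (t=31): FL=W FR=S RL=S RR=S
after cmd 2 (t=46): FL=S FR=S RL=S RR=S
after cmd 3 (t=59): FL=S FR=W RL=S RR=S
after cmd 4 (t=73): FL=S FR=S RL=S RR=S
after cmd 5 (t=93): FL=S FR=S RL=S RR=S
after cmd 6 (t=112): FL=S FR=S RL=W RR=W
after cmd 7 (t=120): FL=S FR=S RL=S RR=S


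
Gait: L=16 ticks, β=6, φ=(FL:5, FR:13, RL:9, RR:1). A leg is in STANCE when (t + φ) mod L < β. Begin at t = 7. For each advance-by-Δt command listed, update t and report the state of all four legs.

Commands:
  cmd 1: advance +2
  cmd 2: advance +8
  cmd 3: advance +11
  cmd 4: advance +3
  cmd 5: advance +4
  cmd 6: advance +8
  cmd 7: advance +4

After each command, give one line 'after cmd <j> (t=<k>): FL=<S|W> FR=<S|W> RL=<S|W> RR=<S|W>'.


after cmd 1 (t=9): FL=W FR=W RL=S RR=W
after cmd 2 (t=17): FL=W FR=W RL=W RR=S
after cmd 3 (t=28): FL=S FR=W RL=S RR=W
after cmd 4 (t=31): FL=S FR=W RL=W RR=S
after cmd 5 (t=35): FL=W FR=S RL=W RR=S
after cmd 6 (t=43): FL=S FR=W RL=S RR=W
after cmd 7 (t=47): FL=S FR=W RL=W RR=S

start t=7: FL=W FR=S RL=S RR=W
cmd 1: advance +2 → t=9, phase=(14,6,2,10) → FL=W FR=W RL=S RR=W
cmd 2: advance +8 → t=17, phase=(6,14,10,2) → FL=W FR=W RL=W RR=S
cmd 3: advance +11 → t=28, phase=(1,9,5,13) → FL=S FR=W RL=S RR=W
cmd 4: advance +3 → t=31, phase=(4,12,8,0) → FL=S FR=W RL=W RR=S
cmd 5: advance +4 → t=35, phase=(8,0,12,4) → FL=W FR=S RL=W RR=S
cmd 6: advance +8 → t=43, phase=(0,8,4,12) → FL=S FR=W RL=S RR=W
cmd 7: advance +4 → t=47, phase=(4,12,8,0) → FL=S FR=W RL=W RR=S


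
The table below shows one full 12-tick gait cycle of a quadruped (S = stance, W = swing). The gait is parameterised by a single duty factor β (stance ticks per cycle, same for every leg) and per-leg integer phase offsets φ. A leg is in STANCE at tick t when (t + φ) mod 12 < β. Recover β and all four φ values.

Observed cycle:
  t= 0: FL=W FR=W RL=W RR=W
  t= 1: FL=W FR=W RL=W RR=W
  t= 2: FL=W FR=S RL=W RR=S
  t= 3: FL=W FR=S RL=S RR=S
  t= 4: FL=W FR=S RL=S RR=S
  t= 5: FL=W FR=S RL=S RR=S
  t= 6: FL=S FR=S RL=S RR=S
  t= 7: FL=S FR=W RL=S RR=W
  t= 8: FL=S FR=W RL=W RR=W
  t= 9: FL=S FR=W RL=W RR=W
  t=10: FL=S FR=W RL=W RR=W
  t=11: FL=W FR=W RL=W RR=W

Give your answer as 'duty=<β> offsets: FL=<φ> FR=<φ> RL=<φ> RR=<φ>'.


duty β = stance ticks per leg = 5
FL: stance ticks = 5; W→S at t=6 → φ=6
FR: stance ticks = 5; W→S at t=2 → φ=10
RL: stance ticks = 5; W→S at t=3 → φ=9
RR: stance ticks = 5; W→S at t=2 → φ=10

duty=5 offsets: FL=6 FR=10 RL=9 RR=10


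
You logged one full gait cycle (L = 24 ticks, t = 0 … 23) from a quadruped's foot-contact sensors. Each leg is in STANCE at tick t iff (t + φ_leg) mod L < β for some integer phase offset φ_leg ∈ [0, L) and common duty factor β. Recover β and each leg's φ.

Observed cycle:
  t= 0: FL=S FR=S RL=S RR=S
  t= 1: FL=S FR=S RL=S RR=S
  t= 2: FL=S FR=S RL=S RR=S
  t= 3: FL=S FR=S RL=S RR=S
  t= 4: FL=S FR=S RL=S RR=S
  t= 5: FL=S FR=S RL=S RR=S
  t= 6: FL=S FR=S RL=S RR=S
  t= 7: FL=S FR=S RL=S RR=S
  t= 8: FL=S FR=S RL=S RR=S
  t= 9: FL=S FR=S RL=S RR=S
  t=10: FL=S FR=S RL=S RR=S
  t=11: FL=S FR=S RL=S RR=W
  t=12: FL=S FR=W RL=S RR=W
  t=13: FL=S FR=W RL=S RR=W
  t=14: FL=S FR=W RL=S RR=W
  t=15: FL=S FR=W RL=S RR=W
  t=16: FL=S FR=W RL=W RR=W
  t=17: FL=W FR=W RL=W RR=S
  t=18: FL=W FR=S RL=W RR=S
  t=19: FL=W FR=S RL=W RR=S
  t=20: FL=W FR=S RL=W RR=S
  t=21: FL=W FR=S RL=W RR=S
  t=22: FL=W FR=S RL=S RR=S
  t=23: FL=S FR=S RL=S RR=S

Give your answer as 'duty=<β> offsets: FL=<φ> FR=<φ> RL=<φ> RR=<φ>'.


duty=18 offsets: FL=1 FR=6 RL=2 RR=7

duty β = stance ticks per leg = 18
FL: stance ticks = 18; W→S at t=23 → φ=1
FR: stance ticks = 18; W→S at t=18 → φ=6
RL: stance ticks = 18; W→S at t=22 → φ=2
RR: stance ticks = 18; W→S at t=17 → φ=7


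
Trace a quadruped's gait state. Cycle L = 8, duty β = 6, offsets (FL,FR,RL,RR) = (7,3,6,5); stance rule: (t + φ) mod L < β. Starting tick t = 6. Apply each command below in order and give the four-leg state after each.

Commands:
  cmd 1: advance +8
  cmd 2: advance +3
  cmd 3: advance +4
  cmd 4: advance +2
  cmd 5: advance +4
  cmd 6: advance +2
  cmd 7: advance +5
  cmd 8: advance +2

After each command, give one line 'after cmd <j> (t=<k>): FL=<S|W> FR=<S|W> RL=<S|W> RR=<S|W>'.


start t=6: FL=S FR=S RL=S RR=S
cmd 1: advance +8 → t=14, phase=(5,1,4,3) → FL=S FR=S RL=S RR=S
cmd 2: advance +3 → t=17, phase=(0,4,7,6) → FL=S FR=S RL=W RR=W
cmd 3: advance +4 → t=21, phase=(4,0,3,2) → FL=S FR=S RL=S RR=S
cmd 4: advance +2 → t=23, phase=(6,2,5,4) → FL=W FR=S RL=S RR=S
cmd 5: advance +4 → t=27, phase=(2,6,1,0) → FL=S FR=W RL=S RR=S
cmd 6: advance +2 → t=29, phase=(4,0,3,2) → FL=S FR=S RL=S RR=S
cmd 7: advance +5 → t=34, phase=(1,5,0,7) → FL=S FR=S RL=S RR=W
cmd 8: advance +2 → t=36, phase=(3,7,2,1) → FL=S FR=W RL=S RR=S

after cmd 1 (t=14): FL=S FR=S RL=S RR=S
after cmd 2 (t=17): FL=S FR=S RL=W RR=W
after cmd 3 (t=21): FL=S FR=S RL=S RR=S
after cmd 4 (t=23): FL=W FR=S RL=S RR=S
after cmd 5 (t=27): FL=S FR=W RL=S RR=S
after cmd 6 (t=29): FL=S FR=S RL=S RR=S
after cmd 7 (t=34): FL=S FR=S RL=S RR=W
after cmd 8 (t=36): FL=S FR=W RL=S RR=S


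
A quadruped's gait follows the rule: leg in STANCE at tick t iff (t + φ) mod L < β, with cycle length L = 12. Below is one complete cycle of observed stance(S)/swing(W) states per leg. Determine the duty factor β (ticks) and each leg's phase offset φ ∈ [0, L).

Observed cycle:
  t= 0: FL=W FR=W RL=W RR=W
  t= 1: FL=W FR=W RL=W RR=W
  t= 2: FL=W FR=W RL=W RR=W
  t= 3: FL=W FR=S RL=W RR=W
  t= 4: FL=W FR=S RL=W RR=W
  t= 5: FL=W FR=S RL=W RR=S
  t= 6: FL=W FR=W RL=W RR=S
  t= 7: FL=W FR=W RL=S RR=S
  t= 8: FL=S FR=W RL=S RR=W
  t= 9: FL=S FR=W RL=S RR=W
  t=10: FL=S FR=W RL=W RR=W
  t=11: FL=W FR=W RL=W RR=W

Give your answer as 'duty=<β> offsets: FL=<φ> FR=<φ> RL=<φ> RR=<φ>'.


duty=3 offsets: FL=4 FR=9 RL=5 RR=7

duty β = stance ticks per leg = 3
FL: stance ticks = 3; W→S at t=8 → φ=4
FR: stance ticks = 3; W→S at t=3 → φ=9
RL: stance ticks = 3; W→S at t=7 → φ=5
RR: stance ticks = 3; W→S at t=5 → φ=7


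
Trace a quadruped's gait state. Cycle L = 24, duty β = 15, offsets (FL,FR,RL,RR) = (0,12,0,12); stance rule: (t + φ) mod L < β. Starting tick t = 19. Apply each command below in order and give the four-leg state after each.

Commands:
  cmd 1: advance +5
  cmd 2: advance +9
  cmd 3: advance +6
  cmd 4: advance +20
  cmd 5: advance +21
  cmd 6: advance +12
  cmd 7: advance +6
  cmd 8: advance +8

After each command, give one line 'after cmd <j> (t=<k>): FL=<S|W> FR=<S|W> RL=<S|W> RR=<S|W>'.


after cmd 1 (t=24): FL=S FR=S RL=S RR=S
after cmd 2 (t=33): FL=S FR=W RL=S RR=W
after cmd 3 (t=39): FL=W FR=S RL=W RR=S
after cmd 4 (t=59): FL=S FR=W RL=S RR=W
after cmd 5 (t=80): FL=S FR=W RL=S RR=W
after cmd 6 (t=92): FL=W FR=S RL=W RR=S
after cmd 7 (t=98): FL=S FR=S RL=S RR=S
after cmd 8 (t=106): FL=S FR=W RL=S RR=W

start t=19: FL=W FR=S RL=W RR=S
cmd 1: advance +5 → t=24, phase=(0,12,0,12) → FL=S FR=S RL=S RR=S
cmd 2: advance +9 → t=33, phase=(9,21,9,21) → FL=S FR=W RL=S RR=W
cmd 3: advance +6 → t=39, phase=(15,3,15,3) → FL=W FR=S RL=W RR=S
cmd 4: advance +20 → t=59, phase=(11,23,11,23) → FL=S FR=W RL=S RR=W
cmd 5: advance +21 → t=80, phase=(8,20,8,20) → FL=S FR=W RL=S RR=W
cmd 6: advance +12 → t=92, phase=(20,8,20,8) → FL=W FR=S RL=W RR=S
cmd 7: advance +6 → t=98, phase=(2,14,2,14) → FL=S FR=S RL=S RR=S
cmd 8: advance +8 → t=106, phase=(10,22,10,22) → FL=S FR=W RL=S RR=W


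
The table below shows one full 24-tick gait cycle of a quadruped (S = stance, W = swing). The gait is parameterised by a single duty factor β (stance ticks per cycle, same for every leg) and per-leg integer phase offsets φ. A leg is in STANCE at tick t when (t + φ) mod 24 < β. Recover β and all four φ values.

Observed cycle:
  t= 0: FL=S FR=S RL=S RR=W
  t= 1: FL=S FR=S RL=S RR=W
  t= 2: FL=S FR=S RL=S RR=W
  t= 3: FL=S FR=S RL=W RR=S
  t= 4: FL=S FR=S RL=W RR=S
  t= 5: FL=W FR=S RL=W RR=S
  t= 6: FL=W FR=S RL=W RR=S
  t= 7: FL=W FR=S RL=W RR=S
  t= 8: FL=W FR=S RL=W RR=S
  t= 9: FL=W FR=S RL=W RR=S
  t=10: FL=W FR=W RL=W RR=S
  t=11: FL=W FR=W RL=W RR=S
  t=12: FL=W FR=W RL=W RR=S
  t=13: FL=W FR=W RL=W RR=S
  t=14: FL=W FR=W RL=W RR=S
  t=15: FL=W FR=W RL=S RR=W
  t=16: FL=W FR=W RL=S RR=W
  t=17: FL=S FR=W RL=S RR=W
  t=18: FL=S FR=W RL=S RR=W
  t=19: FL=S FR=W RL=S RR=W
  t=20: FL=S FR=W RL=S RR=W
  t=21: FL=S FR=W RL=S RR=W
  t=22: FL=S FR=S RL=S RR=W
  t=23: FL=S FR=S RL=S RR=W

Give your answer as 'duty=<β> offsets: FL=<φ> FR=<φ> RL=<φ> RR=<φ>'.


duty β = stance ticks per leg = 12
FL: stance ticks = 12; W→S at t=17 → φ=7
FR: stance ticks = 12; W→S at t=22 → φ=2
RL: stance ticks = 12; W→S at t=15 → φ=9
RR: stance ticks = 12; W→S at t=3 → φ=21

duty=12 offsets: FL=7 FR=2 RL=9 RR=21


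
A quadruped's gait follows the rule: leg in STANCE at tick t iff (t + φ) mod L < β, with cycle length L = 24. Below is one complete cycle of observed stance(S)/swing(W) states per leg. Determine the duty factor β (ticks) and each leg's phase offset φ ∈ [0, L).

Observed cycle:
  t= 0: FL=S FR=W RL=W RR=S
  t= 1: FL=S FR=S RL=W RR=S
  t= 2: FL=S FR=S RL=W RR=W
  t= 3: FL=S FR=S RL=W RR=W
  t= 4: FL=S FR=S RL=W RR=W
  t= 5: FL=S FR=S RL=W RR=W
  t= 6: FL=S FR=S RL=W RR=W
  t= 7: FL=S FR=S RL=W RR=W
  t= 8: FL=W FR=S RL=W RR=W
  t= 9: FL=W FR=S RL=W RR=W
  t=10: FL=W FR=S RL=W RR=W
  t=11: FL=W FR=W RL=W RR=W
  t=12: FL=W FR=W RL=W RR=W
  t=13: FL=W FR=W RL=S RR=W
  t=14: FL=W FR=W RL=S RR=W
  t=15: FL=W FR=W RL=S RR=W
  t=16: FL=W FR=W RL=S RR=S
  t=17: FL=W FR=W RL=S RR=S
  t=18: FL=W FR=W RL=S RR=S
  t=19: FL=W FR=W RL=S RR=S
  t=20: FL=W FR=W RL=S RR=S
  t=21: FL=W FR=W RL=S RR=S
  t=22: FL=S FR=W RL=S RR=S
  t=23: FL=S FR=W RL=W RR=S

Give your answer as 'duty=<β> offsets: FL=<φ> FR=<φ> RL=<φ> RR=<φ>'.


duty β = stance ticks per leg = 10
FL: stance ticks = 10; W→S at t=22 → φ=2
FR: stance ticks = 10; W→S at t=1 → φ=23
RL: stance ticks = 10; W→S at t=13 → φ=11
RR: stance ticks = 10; W→S at t=16 → φ=8

duty=10 offsets: FL=2 FR=23 RL=11 RR=8


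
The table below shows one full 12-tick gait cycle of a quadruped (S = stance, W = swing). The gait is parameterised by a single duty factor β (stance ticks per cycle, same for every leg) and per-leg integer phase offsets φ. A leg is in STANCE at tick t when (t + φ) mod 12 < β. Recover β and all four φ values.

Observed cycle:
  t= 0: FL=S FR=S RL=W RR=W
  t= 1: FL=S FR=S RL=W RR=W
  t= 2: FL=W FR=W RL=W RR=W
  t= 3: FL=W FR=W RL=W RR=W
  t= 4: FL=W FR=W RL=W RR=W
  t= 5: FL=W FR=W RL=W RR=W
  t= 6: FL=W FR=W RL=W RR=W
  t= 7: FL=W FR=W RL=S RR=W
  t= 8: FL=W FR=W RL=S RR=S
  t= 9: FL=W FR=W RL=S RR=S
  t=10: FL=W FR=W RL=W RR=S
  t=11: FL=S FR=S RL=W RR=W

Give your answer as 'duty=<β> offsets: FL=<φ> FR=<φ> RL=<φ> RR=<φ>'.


duty=3 offsets: FL=1 FR=1 RL=5 RR=4

duty β = stance ticks per leg = 3
FL: stance ticks = 3; W→S at t=11 → φ=1
FR: stance ticks = 3; W→S at t=11 → φ=1
RL: stance ticks = 3; W→S at t=7 → φ=5
RR: stance ticks = 3; W→S at t=8 → φ=4


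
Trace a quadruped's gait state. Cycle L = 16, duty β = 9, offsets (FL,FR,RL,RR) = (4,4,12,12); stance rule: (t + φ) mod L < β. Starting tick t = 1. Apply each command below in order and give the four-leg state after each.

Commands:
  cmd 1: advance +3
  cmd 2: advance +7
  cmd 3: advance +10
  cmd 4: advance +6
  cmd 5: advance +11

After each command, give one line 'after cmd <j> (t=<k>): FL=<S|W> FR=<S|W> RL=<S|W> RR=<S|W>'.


after cmd 1 (t=4): FL=S FR=S RL=S RR=S
after cmd 2 (t=11): FL=W FR=W RL=S RR=S
after cmd 3 (t=21): FL=W FR=W RL=S RR=S
after cmd 4 (t=27): FL=W FR=W RL=S RR=S
after cmd 5 (t=38): FL=W FR=W RL=S RR=S

start t=1: FL=S FR=S RL=W RR=W
cmd 1: advance +3 → t=4, phase=(8,8,0,0) → FL=S FR=S RL=S RR=S
cmd 2: advance +7 → t=11, phase=(15,15,7,7) → FL=W FR=W RL=S RR=S
cmd 3: advance +10 → t=21, phase=(9,9,1,1) → FL=W FR=W RL=S RR=S
cmd 4: advance +6 → t=27, phase=(15,15,7,7) → FL=W FR=W RL=S RR=S
cmd 5: advance +11 → t=38, phase=(10,10,2,2) → FL=W FR=W RL=S RR=S


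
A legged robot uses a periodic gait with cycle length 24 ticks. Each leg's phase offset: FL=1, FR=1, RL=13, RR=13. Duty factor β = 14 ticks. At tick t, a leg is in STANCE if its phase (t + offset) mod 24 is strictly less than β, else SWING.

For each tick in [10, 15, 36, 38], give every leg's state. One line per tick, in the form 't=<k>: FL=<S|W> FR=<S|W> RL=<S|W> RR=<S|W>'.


t=10: phase=(11,11,23,23) vs β=14 → FL=S FR=S RL=W RR=W
t=15: phase=(16,16,4,4) vs β=14 → FL=W FR=W RL=S RR=S
t=36: phase=(13,13,1,1) vs β=14 → FL=S FR=S RL=S RR=S
t=38: phase=(15,15,3,3) vs β=14 → FL=W FR=W RL=S RR=S

t=10: FL=S FR=S RL=W RR=W
t=15: FL=W FR=W RL=S RR=S
t=36: FL=S FR=S RL=S RR=S
t=38: FL=W FR=W RL=S RR=S


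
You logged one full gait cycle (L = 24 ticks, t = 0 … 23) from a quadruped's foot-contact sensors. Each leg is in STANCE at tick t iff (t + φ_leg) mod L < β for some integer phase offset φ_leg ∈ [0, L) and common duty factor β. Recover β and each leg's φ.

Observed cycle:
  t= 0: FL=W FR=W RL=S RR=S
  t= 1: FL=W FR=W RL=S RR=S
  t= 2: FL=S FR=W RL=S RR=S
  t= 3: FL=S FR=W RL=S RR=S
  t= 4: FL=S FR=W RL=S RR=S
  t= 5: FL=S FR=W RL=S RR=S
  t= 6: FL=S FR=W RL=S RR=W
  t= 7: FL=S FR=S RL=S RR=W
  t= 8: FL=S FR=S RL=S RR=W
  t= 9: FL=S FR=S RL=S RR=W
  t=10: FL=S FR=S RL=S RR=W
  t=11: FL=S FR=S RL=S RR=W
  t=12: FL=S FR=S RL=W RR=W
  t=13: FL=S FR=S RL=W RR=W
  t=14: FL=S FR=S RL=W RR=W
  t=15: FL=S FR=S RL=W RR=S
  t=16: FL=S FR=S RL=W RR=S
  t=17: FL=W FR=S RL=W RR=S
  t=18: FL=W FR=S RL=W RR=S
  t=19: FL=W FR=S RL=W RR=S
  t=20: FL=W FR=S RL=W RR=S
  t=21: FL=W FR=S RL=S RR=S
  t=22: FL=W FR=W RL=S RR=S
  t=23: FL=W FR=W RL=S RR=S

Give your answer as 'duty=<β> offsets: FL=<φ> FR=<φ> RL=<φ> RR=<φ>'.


duty=15 offsets: FL=22 FR=17 RL=3 RR=9

duty β = stance ticks per leg = 15
FL: stance ticks = 15; W→S at t=2 → φ=22
FR: stance ticks = 15; W→S at t=7 → φ=17
RL: stance ticks = 15; W→S at t=21 → φ=3
RR: stance ticks = 15; W→S at t=15 → φ=9


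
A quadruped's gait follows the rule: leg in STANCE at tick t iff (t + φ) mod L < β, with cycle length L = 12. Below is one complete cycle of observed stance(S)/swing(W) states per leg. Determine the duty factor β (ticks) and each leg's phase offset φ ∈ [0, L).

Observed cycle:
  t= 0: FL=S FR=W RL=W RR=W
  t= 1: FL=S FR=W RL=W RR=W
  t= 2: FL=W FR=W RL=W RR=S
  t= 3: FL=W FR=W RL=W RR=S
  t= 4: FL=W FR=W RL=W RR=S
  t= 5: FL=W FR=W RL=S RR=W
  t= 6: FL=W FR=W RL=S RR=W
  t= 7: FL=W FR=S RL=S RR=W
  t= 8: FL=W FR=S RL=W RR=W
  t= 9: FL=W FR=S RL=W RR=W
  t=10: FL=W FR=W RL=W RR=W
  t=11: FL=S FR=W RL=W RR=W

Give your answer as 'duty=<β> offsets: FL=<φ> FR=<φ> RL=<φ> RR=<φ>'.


duty β = stance ticks per leg = 3
FL: stance ticks = 3; W→S at t=11 → φ=1
FR: stance ticks = 3; W→S at t=7 → φ=5
RL: stance ticks = 3; W→S at t=5 → φ=7
RR: stance ticks = 3; W→S at t=2 → φ=10

duty=3 offsets: FL=1 FR=5 RL=7 RR=10


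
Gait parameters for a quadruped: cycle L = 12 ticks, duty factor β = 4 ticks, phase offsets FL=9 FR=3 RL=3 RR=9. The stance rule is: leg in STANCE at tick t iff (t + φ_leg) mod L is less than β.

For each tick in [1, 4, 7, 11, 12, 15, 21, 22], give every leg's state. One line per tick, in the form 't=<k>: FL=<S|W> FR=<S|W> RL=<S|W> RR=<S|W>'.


t=1: phase=(10,4,4,10) vs β=4 → FL=W FR=W RL=W RR=W
t=4: phase=(1,7,7,1) vs β=4 → FL=S FR=W RL=W RR=S
t=7: phase=(4,10,10,4) vs β=4 → FL=W FR=W RL=W RR=W
t=11: phase=(8,2,2,8) vs β=4 → FL=W FR=S RL=S RR=W
t=12: phase=(9,3,3,9) vs β=4 → FL=W FR=S RL=S RR=W
t=15: phase=(0,6,6,0) vs β=4 → FL=S FR=W RL=W RR=S
t=21: phase=(6,0,0,6) vs β=4 → FL=W FR=S RL=S RR=W
t=22: phase=(7,1,1,7) vs β=4 → FL=W FR=S RL=S RR=W

t=1: FL=W FR=W RL=W RR=W
t=4: FL=S FR=W RL=W RR=S
t=7: FL=W FR=W RL=W RR=W
t=11: FL=W FR=S RL=S RR=W
t=12: FL=W FR=S RL=S RR=W
t=15: FL=S FR=W RL=W RR=S
t=21: FL=W FR=S RL=S RR=W
t=22: FL=W FR=S RL=S RR=W


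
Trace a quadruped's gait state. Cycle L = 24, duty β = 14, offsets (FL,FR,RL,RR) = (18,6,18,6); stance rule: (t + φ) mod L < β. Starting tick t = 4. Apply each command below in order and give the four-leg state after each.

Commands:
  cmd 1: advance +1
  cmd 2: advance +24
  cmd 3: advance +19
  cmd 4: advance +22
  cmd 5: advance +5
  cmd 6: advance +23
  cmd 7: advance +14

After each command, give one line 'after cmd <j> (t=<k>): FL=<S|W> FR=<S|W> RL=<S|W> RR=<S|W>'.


start t=4: FL=W FR=S RL=W RR=S
cmd 1: advance +1 → t=5, phase=(23,11,23,11) → FL=W FR=S RL=W RR=S
cmd 2: advance +24 → t=29, phase=(23,11,23,11) → FL=W FR=S RL=W RR=S
cmd 3: advance +19 → t=48, phase=(18,6,18,6) → FL=W FR=S RL=W RR=S
cmd 4: advance +22 → t=70, phase=(16,4,16,4) → FL=W FR=S RL=W RR=S
cmd 5: advance +5 → t=75, phase=(21,9,21,9) → FL=W FR=S RL=W RR=S
cmd 6: advance +23 → t=98, phase=(20,8,20,8) → FL=W FR=S RL=W RR=S
cmd 7: advance +14 → t=112, phase=(10,22,10,22) → FL=S FR=W RL=S RR=W

after cmd 1 (t=5): FL=W FR=S RL=W RR=S
after cmd 2 (t=29): FL=W FR=S RL=W RR=S
after cmd 3 (t=48): FL=W FR=S RL=W RR=S
after cmd 4 (t=70): FL=W FR=S RL=W RR=S
after cmd 5 (t=75): FL=W FR=S RL=W RR=S
after cmd 6 (t=98): FL=W FR=S RL=W RR=S
after cmd 7 (t=112): FL=S FR=W RL=S RR=W


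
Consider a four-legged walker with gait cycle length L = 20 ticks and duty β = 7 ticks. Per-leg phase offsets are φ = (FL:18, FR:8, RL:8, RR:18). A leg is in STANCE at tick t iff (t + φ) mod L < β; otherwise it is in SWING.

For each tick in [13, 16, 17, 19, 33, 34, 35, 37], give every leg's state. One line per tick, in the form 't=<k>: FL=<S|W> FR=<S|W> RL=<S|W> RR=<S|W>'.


t=13: FL=W FR=S RL=S RR=W
t=16: FL=W FR=S RL=S RR=W
t=17: FL=W FR=S RL=S RR=W
t=19: FL=W FR=W RL=W RR=W
t=33: FL=W FR=S RL=S RR=W
t=34: FL=W FR=S RL=S RR=W
t=35: FL=W FR=S RL=S RR=W
t=37: FL=W FR=S RL=S RR=W

t=13: phase=(11,1,1,11) vs β=7 → FL=W FR=S RL=S RR=W
t=16: phase=(14,4,4,14) vs β=7 → FL=W FR=S RL=S RR=W
t=17: phase=(15,5,5,15) vs β=7 → FL=W FR=S RL=S RR=W
t=19: phase=(17,7,7,17) vs β=7 → FL=W FR=W RL=W RR=W
t=33: phase=(11,1,1,11) vs β=7 → FL=W FR=S RL=S RR=W
t=34: phase=(12,2,2,12) vs β=7 → FL=W FR=S RL=S RR=W
t=35: phase=(13,3,3,13) vs β=7 → FL=W FR=S RL=S RR=W
t=37: phase=(15,5,5,15) vs β=7 → FL=W FR=S RL=S RR=W


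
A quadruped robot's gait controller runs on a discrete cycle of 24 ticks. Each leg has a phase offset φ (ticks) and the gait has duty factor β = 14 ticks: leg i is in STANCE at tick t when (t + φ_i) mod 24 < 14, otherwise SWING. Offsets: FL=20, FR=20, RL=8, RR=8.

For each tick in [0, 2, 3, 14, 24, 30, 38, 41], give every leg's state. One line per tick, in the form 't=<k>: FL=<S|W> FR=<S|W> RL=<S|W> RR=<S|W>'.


t=0: FL=W FR=W RL=S RR=S
t=2: FL=W FR=W RL=S RR=S
t=3: FL=W FR=W RL=S RR=S
t=14: FL=S FR=S RL=W RR=W
t=24: FL=W FR=W RL=S RR=S
t=30: FL=S FR=S RL=W RR=W
t=38: FL=S FR=S RL=W RR=W
t=41: FL=S FR=S RL=S RR=S

t=0: phase=(20,20,8,8) vs β=14 → FL=W FR=W RL=S RR=S
t=2: phase=(22,22,10,10) vs β=14 → FL=W FR=W RL=S RR=S
t=3: phase=(23,23,11,11) vs β=14 → FL=W FR=W RL=S RR=S
t=14: phase=(10,10,22,22) vs β=14 → FL=S FR=S RL=W RR=W
t=24: phase=(20,20,8,8) vs β=14 → FL=W FR=W RL=S RR=S
t=30: phase=(2,2,14,14) vs β=14 → FL=S FR=S RL=W RR=W
t=38: phase=(10,10,22,22) vs β=14 → FL=S FR=S RL=W RR=W
t=41: phase=(13,13,1,1) vs β=14 → FL=S FR=S RL=S RR=S


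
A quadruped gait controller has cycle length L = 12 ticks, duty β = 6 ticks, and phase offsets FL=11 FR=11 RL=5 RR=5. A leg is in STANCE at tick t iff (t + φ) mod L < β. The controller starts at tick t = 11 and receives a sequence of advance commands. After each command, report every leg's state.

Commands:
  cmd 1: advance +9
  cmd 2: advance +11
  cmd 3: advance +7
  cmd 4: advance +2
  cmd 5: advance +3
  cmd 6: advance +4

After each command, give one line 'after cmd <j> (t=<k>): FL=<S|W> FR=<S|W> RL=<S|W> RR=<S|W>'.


after cmd 1 (t=20): FL=W FR=W RL=S RR=S
after cmd 2 (t=31): FL=W FR=W RL=S RR=S
after cmd 3 (t=38): FL=S FR=S RL=W RR=W
after cmd 4 (t=40): FL=S FR=S RL=W RR=W
after cmd 5 (t=43): FL=W FR=W RL=S RR=S
after cmd 6 (t=47): FL=W FR=W RL=S RR=S

start t=11: FL=W FR=W RL=S RR=S
cmd 1: advance +9 → t=20, phase=(7,7,1,1) → FL=W FR=W RL=S RR=S
cmd 2: advance +11 → t=31, phase=(6,6,0,0) → FL=W FR=W RL=S RR=S
cmd 3: advance +7 → t=38, phase=(1,1,7,7) → FL=S FR=S RL=W RR=W
cmd 4: advance +2 → t=40, phase=(3,3,9,9) → FL=S FR=S RL=W RR=W
cmd 5: advance +3 → t=43, phase=(6,6,0,0) → FL=W FR=W RL=S RR=S
cmd 6: advance +4 → t=47, phase=(10,10,4,4) → FL=W FR=W RL=S RR=S


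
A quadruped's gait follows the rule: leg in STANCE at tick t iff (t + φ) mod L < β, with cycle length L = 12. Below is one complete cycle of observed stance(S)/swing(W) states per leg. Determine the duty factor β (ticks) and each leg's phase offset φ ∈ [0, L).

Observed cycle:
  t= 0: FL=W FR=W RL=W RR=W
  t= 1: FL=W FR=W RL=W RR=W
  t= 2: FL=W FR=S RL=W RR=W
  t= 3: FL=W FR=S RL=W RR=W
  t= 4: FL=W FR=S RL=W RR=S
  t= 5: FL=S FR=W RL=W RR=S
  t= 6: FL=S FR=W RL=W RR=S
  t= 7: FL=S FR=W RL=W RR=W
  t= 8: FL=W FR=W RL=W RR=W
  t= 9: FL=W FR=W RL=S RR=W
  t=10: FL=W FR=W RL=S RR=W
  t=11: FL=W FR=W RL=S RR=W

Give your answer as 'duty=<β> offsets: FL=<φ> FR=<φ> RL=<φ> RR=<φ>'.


duty β = stance ticks per leg = 3
FL: stance ticks = 3; W→S at t=5 → φ=7
FR: stance ticks = 3; W→S at t=2 → φ=10
RL: stance ticks = 3; W→S at t=9 → φ=3
RR: stance ticks = 3; W→S at t=4 → φ=8

duty=3 offsets: FL=7 FR=10 RL=3 RR=8


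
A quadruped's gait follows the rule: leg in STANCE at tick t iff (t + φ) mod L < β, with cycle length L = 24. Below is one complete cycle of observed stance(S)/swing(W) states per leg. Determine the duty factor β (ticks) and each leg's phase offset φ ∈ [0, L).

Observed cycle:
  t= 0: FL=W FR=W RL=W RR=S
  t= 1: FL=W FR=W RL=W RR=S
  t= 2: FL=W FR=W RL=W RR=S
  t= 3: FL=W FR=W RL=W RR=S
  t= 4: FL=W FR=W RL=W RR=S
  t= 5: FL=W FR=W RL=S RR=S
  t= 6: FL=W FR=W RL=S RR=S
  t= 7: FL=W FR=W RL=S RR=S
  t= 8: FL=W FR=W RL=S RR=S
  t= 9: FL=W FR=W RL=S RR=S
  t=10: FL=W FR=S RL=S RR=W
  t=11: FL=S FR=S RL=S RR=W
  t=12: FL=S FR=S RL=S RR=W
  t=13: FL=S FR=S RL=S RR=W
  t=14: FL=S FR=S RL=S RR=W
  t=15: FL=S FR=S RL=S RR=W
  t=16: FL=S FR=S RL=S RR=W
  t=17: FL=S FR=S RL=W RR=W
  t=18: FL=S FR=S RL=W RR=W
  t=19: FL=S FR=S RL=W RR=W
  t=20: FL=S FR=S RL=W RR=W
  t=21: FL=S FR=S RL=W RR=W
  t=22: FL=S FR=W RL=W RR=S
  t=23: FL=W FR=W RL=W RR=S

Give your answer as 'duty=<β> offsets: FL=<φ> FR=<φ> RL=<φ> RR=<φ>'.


duty β = stance ticks per leg = 12
FL: stance ticks = 12; W→S at t=11 → φ=13
FR: stance ticks = 12; W→S at t=10 → φ=14
RL: stance ticks = 12; W→S at t=5 → φ=19
RR: stance ticks = 12; W→S at t=22 → φ=2

duty=12 offsets: FL=13 FR=14 RL=19 RR=2


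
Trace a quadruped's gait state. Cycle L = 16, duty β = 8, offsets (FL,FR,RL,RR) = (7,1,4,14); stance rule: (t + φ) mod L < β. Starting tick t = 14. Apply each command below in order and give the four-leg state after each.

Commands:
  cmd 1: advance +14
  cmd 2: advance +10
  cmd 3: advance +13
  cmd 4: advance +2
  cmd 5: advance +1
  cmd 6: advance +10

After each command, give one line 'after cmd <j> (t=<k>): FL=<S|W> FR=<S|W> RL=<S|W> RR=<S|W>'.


start t=14: FL=S FR=W RL=S RR=W
cmd 1: advance +14 → t=28, phase=(3,13,0,10) → FL=S FR=W RL=S RR=W
cmd 2: advance +10 → t=38, phase=(13,7,10,4) → FL=W FR=S RL=W RR=S
cmd 3: advance +13 → t=51, phase=(10,4,7,1) → FL=W FR=S RL=S RR=S
cmd 4: advance +2 → t=53, phase=(12,6,9,3) → FL=W FR=S RL=W RR=S
cmd 5: advance +1 → t=54, phase=(13,7,10,4) → FL=W FR=S RL=W RR=S
cmd 6: advance +10 → t=64, phase=(7,1,4,14) → FL=S FR=S RL=S RR=W

after cmd 1 (t=28): FL=S FR=W RL=S RR=W
after cmd 2 (t=38): FL=W FR=S RL=W RR=S
after cmd 3 (t=51): FL=W FR=S RL=S RR=S
after cmd 4 (t=53): FL=W FR=S RL=W RR=S
after cmd 5 (t=54): FL=W FR=S RL=W RR=S
after cmd 6 (t=64): FL=S FR=S RL=S RR=W


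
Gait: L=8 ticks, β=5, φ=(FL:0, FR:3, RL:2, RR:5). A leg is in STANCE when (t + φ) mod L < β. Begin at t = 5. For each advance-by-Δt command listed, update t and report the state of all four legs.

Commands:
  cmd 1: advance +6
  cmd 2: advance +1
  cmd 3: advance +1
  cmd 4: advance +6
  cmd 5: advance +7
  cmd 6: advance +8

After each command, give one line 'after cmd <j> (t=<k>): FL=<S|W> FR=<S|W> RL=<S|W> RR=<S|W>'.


after cmd 1 (t=11): FL=S FR=W RL=W RR=S
after cmd 2 (t=12): FL=S FR=W RL=W RR=S
after cmd 3 (t=13): FL=W FR=S RL=W RR=S
after cmd 4 (t=19): FL=S FR=W RL=W RR=S
after cmd 5 (t=26): FL=S FR=W RL=S RR=W
after cmd 6 (t=34): FL=S FR=W RL=S RR=W

start t=5: FL=W FR=S RL=W RR=S
cmd 1: advance +6 → t=11, phase=(3,6,5,0) → FL=S FR=W RL=W RR=S
cmd 2: advance +1 → t=12, phase=(4,7,6,1) → FL=S FR=W RL=W RR=S
cmd 3: advance +1 → t=13, phase=(5,0,7,2) → FL=W FR=S RL=W RR=S
cmd 4: advance +6 → t=19, phase=(3,6,5,0) → FL=S FR=W RL=W RR=S
cmd 5: advance +7 → t=26, phase=(2,5,4,7) → FL=S FR=W RL=S RR=W
cmd 6: advance +8 → t=34, phase=(2,5,4,7) → FL=S FR=W RL=S RR=W


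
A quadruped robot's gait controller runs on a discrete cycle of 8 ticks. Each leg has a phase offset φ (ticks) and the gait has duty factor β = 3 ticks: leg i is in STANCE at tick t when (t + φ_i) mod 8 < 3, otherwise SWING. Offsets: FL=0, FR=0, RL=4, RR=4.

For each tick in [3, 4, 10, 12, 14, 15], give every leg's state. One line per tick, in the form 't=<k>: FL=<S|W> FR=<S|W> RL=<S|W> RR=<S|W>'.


t=3: phase=(3,3,7,7) vs β=3 → FL=W FR=W RL=W RR=W
t=4: phase=(4,4,0,0) vs β=3 → FL=W FR=W RL=S RR=S
t=10: phase=(2,2,6,6) vs β=3 → FL=S FR=S RL=W RR=W
t=12: phase=(4,4,0,0) vs β=3 → FL=W FR=W RL=S RR=S
t=14: phase=(6,6,2,2) vs β=3 → FL=W FR=W RL=S RR=S
t=15: phase=(7,7,3,3) vs β=3 → FL=W FR=W RL=W RR=W

t=3: FL=W FR=W RL=W RR=W
t=4: FL=W FR=W RL=S RR=S
t=10: FL=S FR=S RL=W RR=W
t=12: FL=W FR=W RL=S RR=S
t=14: FL=W FR=W RL=S RR=S
t=15: FL=W FR=W RL=W RR=W


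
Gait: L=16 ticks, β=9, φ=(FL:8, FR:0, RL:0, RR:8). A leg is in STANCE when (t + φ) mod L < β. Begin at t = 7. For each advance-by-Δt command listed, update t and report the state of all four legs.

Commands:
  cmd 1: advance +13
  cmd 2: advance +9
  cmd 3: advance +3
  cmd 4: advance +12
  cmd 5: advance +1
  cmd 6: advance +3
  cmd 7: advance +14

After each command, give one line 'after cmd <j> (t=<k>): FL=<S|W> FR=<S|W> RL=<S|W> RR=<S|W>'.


start t=7: FL=W FR=S RL=S RR=W
cmd 1: advance +13 → t=20, phase=(12,4,4,12) → FL=W FR=S RL=S RR=W
cmd 2: advance +9 → t=29, phase=(5,13,13,5) → FL=S FR=W RL=W RR=S
cmd 3: advance +3 → t=32, phase=(8,0,0,8) → FL=S FR=S RL=S RR=S
cmd 4: advance +12 → t=44, phase=(4,12,12,4) → FL=S FR=W RL=W RR=S
cmd 5: advance +1 → t=45, phase=(5,13,13,5) → FL=S FR=W RL=W RR=S
cmd 6: advance +3 → t=48, phase=(8,0,0,8) → FL=S FR=S RL=S RR=S
cmd 7: advance +14 → t=62, phase=(6,14,14,6) → FL=S FR=W RL=W RR=S

after cmd 1 (t=20): FL=W FR=S RL=S RR=W
after cmd 2 (t=29): FL=S FR=W RL=W RR=S
after cmd 3 (t=32): FL=S FR=S RL=S RR=S
after cmd 4 (t=44): FL=S FR=W RL=W RR=S
after cmd 5 (t=45): FL=S FR=W RL=W RR=S
after cmd 6 (t=48): FL=S FR=S RL=S RR=S
after cmd 7 (t=62): FL=S FR=W RL=W RR=S


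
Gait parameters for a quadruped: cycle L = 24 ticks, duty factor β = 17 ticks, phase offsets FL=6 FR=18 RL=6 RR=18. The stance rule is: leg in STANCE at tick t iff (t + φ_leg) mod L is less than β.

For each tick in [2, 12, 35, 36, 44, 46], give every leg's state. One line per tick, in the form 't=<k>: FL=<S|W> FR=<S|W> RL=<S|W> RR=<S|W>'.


t=2: FL=S FR=W RL=S RR=W
t=12: FL=W FR=S RL=W RR=S
t=35: FL=W FR=S RL=W RR=S
t=36: FL=W FR=S RL=W RR=S
t=44: FL=S FR=S RL=S RR=S
t=46: FL=S FR=S RL=S RR=S

t=2: phase=(8,20,8,20) vs β=17 → FL=S FR=W RL=S RR=W
t=12: phase=(18,6,18,6) vs β=17 → FL=W FR=S RL=W RR=S
t=35: phase=(17,5,17,5) vs β=17 → FL=W FR=S RL=W RR=S
t=36: phase=(18,6,18,6) vs β=17 → FL=W FR=S RL=W RR=S
t=44: phase=(2,14,2,14) vs β=17 → FL=S FR=S RL=S RR=S
t=46: phase=(4,16,4,16) vs β=17 → FL=S FR=S RL=S RR=S


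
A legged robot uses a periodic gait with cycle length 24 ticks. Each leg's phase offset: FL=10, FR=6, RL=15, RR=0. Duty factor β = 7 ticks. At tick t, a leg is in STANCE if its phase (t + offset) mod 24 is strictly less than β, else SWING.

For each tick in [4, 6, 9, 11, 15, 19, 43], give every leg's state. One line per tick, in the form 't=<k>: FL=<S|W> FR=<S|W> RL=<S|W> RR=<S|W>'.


t=4: phase=(14,10,19,4) vs β=7 → FL=W FR=W RL=W RR=S
t=6: phase=(16,12,21,6) vs β=7 → FL=W FR=W RL=W RR=S
t=9: phase=(19,15,0,9) vs β=7 → FL=W FR=W RL=S RR=W
t=11: phase=(21,17,2,11) vs β=7 → FL=W FR=W RL=S RR=W
t=15: phase=(1,21,6,15) vs β=7 → FL=S FR=W RL=S RR=W
t=19: phase=(5,1,10,19) vs β=7 → FL=S FR=S RL=W RR=W
t=43: phase=(5,1,10,19) vs β=7 → FL=S FR=S RL=W RR=W

t=4: FL=W FR=W RL=W RR=S
t=6: FL=W FR=W RL=W RR=S
t=9: FL=W FR=W RL=S RR=W
t=11: FL=W FR=W RL=S RR=W
t=15: FL=S FR=W RL=S RR=W
t=19: FL=S FR=S RL=W RR=W
t=43: FL=S FR=S RL=W RR=W


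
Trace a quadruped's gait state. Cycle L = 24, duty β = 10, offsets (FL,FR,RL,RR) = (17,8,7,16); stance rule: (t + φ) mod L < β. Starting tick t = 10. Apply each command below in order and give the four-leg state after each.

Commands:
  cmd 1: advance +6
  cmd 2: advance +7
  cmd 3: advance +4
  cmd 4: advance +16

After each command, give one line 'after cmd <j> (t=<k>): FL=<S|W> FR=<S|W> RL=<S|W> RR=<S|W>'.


start t=10: FL=S FR=W RL=W RR=S
cmd 1: advance +6 → t=16, phase=(9,0,23,8) → FL=S FR=S RL=W RR=S
cmd 2: advance +7 → t=23, phase=(16,7,6,15) → FL=W FR=S RL=S RR=W
cmd 3: advance +4 → t=27, phase=(20,11,10,19) → FL=W FR=W RL=W RR=W
cmd 4: advance +16 → t=43, phase=(12,3,2,11) → FL=W FR=S RL=S RR=W

after cmd 1 (t=16): FL=S FR=S RL=W RR=S
after cmd 2 (t=23): FL=W FR=S RL=S RR=W
after cmd 3 (t=27): FL=W FR=W RL=W RR=W
after cmd 4 (t=43): FL=W FR=S RL=S RR=W


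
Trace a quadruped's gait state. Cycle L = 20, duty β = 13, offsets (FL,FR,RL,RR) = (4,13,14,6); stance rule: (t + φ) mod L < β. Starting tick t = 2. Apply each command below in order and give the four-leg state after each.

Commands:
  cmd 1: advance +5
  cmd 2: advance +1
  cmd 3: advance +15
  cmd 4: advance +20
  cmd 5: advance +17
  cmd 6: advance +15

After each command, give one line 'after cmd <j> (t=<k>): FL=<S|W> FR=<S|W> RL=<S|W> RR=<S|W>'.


start t=2: FL=S FR=W RL=W RR=S
cmd 1: advance +5 → t=7, phase=(11,0,1,13) → FL=S FR=S RL=S RR=W
cmd 2: advance +1 → t=8, phase=(12,1,2,14) → FL=S FR=S RL=S RR=W
cmd 3: advance +15 → t=23, phase=(7,16,17,9) → FL=S FR=W RL=W RR=S
cmd 4: advance +20 → t=43, phase=(7,16,17,9) → FL=S FR=W RL=W RR=S
cmd 5: advance +17 → t=60, phase=(4,13,14,6) → FL=S FR=W RL=W RR=S
cmd 6: advance +15 → t=75, phase=(19,8,9,1) → FL=W FR=S RL=S RR=S

after cmd 1 (t=7): FL=S FR=S RL=S RR=W
after cmd 2 (t=8): FL=S FR=S RL=S RR=W
after cmd 3 (t=23): FL=S FR=W RL=W RR=S
after cmd 4 (t=43): FL=S FR=W RL=W RR=S
after cmd 5 (t=60): FL=S FR=W RL=W RR=S
after cmd 6 (t=75): FL=W FR=S RL=S RR=S
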